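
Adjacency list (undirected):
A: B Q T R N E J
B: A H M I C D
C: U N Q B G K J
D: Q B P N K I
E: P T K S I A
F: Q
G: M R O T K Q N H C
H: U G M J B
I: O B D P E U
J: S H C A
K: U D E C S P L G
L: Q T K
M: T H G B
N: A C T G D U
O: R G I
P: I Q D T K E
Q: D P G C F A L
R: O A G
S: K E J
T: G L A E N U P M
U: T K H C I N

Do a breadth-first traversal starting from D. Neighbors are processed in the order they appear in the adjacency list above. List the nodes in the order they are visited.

Visit D; enqueue Q, B, P, N, K, I → queue [Q, B, P, N, K, I]
Visit Q; enqueue G, C, F, A, L → queue [B, P, N, K, I, G, C, F, A, L]
Visit B; enqueue H, M → queue [P, N, K, I, G, C, F, A, L, H, M]
Visit P; enqueue T, E → queue [N, K, I, G, C, F, A, L, H, M, T, E]
Visit N; enqueue U → queue [K, I, G, C, F, A, L, H, M, T, E, U]
Visit K; enqueue S → queue [I, G, C, F, A, L, H, M, T, E, U, S]
Visit I; enqueue O → queue [G, C, F, A, L, H, M, T, E, U, S, O]
Visit G; enqueue R → queue [C, F, A, L, H, M, T, E, U, S, O, R]
Visit C; enqueue J → queue [F, A, L, H, M, T, E, U, S, O, R, J]
Visit F → queue [A, L, H, M, T, E, U, S, O, R, J]
Visit A → queue [L, H, M, T, E, U, S, O, R, J]
Visit L → queue [H, M, T, E, U, S, O, R, J]
Visit H → queue [M, T, E, U, S, O, R, J]
Visit M → queue [T, E, U, S, O, R, J]
Visit T → queue [E, U, S, O, R, J]
Visit E → queue [U, S, O, R, J]
Visit U → queue [S, O, R, J]
Visit S → queue [O, R, J]
Visit O → queue [R, J]
Visit R → queue [J]
Visit J → queue []

D -> Q -> B -> P -> N -> K -> I -> G -> C -> F -> A -> L -> H -> M -> T -> E -> U -> S -> O -> R -> J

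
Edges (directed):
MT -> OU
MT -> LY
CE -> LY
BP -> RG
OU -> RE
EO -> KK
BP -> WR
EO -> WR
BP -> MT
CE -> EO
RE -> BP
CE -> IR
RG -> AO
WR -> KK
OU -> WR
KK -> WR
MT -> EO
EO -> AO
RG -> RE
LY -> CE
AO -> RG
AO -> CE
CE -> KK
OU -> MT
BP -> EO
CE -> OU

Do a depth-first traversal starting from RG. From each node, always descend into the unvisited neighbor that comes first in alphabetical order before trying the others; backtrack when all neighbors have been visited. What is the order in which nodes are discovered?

RG, AO, CE, EO, KK, WR, IR, LY, OU, MT, RE, BP

Visit RG
RG → AO
AO → CE
CE → EO
EO → KK
KK → WR
CE → IR
CE → LY
CE → OU
OU → MT
OU → RE
RE → BP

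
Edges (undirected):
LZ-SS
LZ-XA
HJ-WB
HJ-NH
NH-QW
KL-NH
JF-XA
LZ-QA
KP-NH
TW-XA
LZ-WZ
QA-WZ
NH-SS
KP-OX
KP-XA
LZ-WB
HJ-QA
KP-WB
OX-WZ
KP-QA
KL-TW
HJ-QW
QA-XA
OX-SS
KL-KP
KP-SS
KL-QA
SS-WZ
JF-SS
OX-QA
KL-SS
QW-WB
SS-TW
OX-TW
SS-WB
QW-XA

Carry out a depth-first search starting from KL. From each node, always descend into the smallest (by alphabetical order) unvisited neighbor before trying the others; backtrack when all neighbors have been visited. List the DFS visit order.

KL → KP → NH → HJ → QA → LZ → SS → JF → XA → QW → WB → TW → OX → WZ

Visit KL
KL → KP
KP → NH
NH → HJ
HJ → QA
QA → LZ
LZ → SS
SS → JF
JF → XA
XA → QW
QW → WB
XA → TW
TW → OX
OX → WZ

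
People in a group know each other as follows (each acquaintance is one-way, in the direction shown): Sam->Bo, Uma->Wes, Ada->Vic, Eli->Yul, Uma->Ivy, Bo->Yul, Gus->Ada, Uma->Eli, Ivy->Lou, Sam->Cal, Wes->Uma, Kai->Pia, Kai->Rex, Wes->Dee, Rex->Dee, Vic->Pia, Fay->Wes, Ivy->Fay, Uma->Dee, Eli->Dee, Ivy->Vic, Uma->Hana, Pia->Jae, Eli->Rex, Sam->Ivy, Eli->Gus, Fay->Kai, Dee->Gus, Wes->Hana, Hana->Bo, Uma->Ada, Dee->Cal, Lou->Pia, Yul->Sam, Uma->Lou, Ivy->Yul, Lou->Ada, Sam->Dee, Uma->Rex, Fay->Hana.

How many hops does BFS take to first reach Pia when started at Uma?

2

Level 0: Uma
Level 1: Ada, Dee, Eli, Hana, Ivy, Lou, Rex, Wes
Level 2: Bo, Cal, Fay, Gus, Pia, Vic, Yul
Level 3: Jae, Kai, Sam
Pia first appears at level 2.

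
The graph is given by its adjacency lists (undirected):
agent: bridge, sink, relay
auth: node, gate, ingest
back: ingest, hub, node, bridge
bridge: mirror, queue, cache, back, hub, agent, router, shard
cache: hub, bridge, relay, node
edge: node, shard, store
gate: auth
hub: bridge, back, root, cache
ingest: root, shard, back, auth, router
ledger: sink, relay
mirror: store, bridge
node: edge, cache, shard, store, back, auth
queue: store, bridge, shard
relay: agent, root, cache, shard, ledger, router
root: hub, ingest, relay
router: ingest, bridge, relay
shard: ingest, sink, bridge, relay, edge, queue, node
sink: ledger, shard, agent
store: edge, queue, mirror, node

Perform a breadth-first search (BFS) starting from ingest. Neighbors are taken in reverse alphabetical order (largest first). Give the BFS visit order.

ingest -> shard -> router -> root -> back -> auth -> sink -> relay -> queue -> node -> edge -> bridge -> hub -> gate -> ledger -> agent -> cache -> store -> mirror

Visit ingest; enqueue shard, router, root, back, auth → queue [shard, router, root, back, auth]
Visit shard; enqueue sink, relay, queue, node, edge, bridge → queue [router, root, back, auth, sink, relay, queue, node, edge, bridge]
Visit router → queue [root, back, auth, sink, relay, queue, node, edge, bridge]
Visit root; enqueue hub → queue [back, auth, sink, relay, queue, node, edge, bridge, hub]
Visit back → queue [auth, sink, relay, queue, node, edge, bridge, hub]
Visit auth; enqueue gate → queue [sink, relay, queue, node, edge, bridge, hub, gate]
Visit sink; enqueue ledger, agent → queue [relay, queue, node, edge, bridge, hub, gate, ledger, agent]
Visit relay; enqueue cache → queue [queue, node, edge, bridge, hub, gate, ledger, agent, cache]
Visit queue; enqueue store → queue [node, edge, bridge, hub, gate, ledger, agent, cache, store]
Visit node → queue [edge, bridge, hub, gate, ledger, agent, cache, store]
Visit edge → queue [bridge, hub, gate, ledger, agent, cache, store]
Visit bridge; enqueue mirror → queue [hub, gate, ledger, agent, cache, store, mirror]
Visit hub → queue [gate, ledger, agent, cache, store, mirror]
Visit gate → queue [ledger, agent, cache, store, mirror]
Visit ledger → queue [agent, cache, store, mirror]
Visit agent → queue [cache, store, mirror]
Visit cache → queue [store, mirror]
Visit store → queue [mirror]
Visit mirror → queue []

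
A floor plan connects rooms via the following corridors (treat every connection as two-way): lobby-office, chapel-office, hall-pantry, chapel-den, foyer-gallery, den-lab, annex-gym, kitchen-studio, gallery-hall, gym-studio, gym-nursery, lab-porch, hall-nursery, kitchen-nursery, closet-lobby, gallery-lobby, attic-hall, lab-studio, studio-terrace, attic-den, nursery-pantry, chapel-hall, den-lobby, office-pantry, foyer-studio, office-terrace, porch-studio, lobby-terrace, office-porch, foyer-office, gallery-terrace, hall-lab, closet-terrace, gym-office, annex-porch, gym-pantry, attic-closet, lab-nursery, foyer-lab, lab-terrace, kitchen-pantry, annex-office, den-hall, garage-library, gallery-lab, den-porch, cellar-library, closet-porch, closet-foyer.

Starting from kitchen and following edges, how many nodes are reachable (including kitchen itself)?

18

BFS from kitchen visits: kitchen, nursery, pantry, studio, gym, hall, lab, office, foyer, porch, terrace, annex, attic, chapel, den, gallery, lobby, closet
Reachable nodes: 18 of 21 total.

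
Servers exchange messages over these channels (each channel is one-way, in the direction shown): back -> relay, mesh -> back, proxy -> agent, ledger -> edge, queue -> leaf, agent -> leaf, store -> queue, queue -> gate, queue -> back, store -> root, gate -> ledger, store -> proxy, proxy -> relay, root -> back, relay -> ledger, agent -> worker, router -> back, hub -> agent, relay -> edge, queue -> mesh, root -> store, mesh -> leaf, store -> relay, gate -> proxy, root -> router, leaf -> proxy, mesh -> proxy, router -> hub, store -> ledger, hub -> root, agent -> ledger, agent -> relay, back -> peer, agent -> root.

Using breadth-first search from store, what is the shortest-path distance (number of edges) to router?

Level 0: store
Level 1: ledger, proxy, queue, relay, root
Level 2: agent, back, edge, gate, leaf, mesh, router
Level 3: hub, peer, worker
router first appears at level 2.

2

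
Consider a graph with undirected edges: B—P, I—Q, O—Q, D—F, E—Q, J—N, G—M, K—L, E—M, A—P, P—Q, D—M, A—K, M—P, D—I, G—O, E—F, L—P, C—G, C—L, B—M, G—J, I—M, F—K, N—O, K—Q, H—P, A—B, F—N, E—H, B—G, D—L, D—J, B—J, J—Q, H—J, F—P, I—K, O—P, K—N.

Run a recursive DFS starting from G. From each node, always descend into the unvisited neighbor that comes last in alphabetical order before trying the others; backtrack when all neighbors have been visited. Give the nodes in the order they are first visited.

G -> O -> Q -> P -> M -> I -> K -> N -> J -> H -> E -> F -> D -> L -> C -> B -> A

Visit G
G → O
O → Q
Q → P
P → M
M → I
I → K
K → N
N → J
J → H
H → E
E → F
F → D
D → L
L → C
J → B
B → A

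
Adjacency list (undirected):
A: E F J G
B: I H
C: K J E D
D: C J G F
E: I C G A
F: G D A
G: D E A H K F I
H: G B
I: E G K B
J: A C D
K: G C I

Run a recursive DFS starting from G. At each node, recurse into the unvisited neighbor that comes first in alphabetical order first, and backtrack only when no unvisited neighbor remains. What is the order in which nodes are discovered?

G -> A -> E -> C -> D -> F -> J -> K -> I -> B -> H

Visit G
G → A
A → E
E → C
C → D
D → F
D → J
C → K
K → I
I → B
B → H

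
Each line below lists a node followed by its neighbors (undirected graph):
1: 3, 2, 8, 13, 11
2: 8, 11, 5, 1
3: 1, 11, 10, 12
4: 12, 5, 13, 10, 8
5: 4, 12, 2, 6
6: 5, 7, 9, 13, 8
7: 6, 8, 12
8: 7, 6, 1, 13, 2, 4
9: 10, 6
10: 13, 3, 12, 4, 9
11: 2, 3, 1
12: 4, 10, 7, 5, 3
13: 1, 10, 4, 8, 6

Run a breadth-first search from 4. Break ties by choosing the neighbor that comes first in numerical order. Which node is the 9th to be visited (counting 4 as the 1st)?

1

Visit 4; enqueue 5, 8, 10, 12, 13 → queue [5, 8, 10, 12, 13]
Visit 5; enqueue 2, 6 → queue [8, 10, 12, 13, 2, 6]
Visit 8; enqueue 1, 7 → queue [10, 12, 13, 2, 6, 1, 7]
Visit 10; enqueue 3, 9 → queue [12, 13, 2, 6, 1, 7, 3, 9]
Visit 12 → queue [13, 2, 6, 1, 7, 3, 9]
Visit 13 → queue [2, 6, 1, 7, 3, 9]
Visit 2; enqueue 11 → queue [6, 1, 7, 3, 9, 11]
Visit 6 → queue [1, 7, 3, 9, 11]
Visit 1 → queue [7, 3, 9, 11]
Visit 7 → queue [3, 9, 11]
Visit 3 → queue [9, 11]
Visit 9 → queue [11]
Visit 11 → queue []

Visit order: 4, 5, 8, 10, 12, 13, 2, 6, 1, 7, 3, 9, 11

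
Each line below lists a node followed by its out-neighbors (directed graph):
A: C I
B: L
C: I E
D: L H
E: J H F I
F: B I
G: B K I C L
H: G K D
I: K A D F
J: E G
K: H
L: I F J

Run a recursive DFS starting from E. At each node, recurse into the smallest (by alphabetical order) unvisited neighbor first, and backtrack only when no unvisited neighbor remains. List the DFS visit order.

E F B L I A C D H G K J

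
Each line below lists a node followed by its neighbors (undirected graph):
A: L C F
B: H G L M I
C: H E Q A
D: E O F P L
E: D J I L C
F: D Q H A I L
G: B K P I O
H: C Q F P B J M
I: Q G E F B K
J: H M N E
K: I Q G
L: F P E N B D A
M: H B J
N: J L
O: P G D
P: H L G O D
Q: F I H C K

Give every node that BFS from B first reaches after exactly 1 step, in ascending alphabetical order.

G, H, I, L, M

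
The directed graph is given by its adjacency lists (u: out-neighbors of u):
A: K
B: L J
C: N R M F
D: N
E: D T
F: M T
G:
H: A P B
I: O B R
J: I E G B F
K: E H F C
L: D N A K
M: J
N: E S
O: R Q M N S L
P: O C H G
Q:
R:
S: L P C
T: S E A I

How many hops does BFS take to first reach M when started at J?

Level 0: J
Level 1: B, E, F, G, I
Level 2: D, L, M, O, R, T
Level 3: A, K, N, Q, S
Level 4: C, H, P
M first appears at level 2.

2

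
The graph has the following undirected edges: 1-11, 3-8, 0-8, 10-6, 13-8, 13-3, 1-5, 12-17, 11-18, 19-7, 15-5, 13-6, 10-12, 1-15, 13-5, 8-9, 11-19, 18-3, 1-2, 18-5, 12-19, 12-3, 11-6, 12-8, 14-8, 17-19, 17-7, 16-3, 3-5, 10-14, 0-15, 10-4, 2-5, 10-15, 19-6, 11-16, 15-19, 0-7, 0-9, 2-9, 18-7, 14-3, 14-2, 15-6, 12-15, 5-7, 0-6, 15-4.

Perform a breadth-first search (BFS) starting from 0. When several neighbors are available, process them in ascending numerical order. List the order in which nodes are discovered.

0 → 6 → 7 → 8 → 9 → 15 → 10 → 11 → 13 → 19 → 5 → 17 → 18 → 3 → 12 → 14 → 2 → 1 → 4 → 16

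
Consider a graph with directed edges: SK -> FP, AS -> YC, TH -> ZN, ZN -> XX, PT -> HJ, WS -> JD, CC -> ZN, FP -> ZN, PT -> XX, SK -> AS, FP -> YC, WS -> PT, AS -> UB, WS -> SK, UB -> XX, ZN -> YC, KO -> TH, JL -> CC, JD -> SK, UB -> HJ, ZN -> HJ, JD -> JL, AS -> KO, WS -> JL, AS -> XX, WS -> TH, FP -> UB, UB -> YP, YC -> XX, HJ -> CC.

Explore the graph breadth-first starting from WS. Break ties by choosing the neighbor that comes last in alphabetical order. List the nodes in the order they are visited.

Visit WS; enqueue TH, SK, PT, JL, JD → queue [TH, SK, PT, JL, JD]
Visit TH; enqueue ZN → queue [SK, PT, JL, JD, ZN]
Visit SK; enqueue FP, AS → queue [PT, JL, JD, ZN, FP, AS]
Visit PT; enqueue XX, HJ → queue [JL, JD, ZN, FP, AS, XX, HJ]
Visit JL; enqueue CC → queue [JD, ZN, FP, AS, XX, HJ, CC]
Visit JD → queue [ZN, FP, AS, XX, HJ, CC]
Visit ZN; enqueue YC → queue [FP, AS, XX, HJ, CC, YC]
Visit FP; enqueue UB → queue [AS, XX, HJ, CC, YC, UB]
Visit AS; enqueue KO → queue [XX, HJ, CC, YC, UB, KO]
Visit XX → queue [HJ, CC, YC, UB, KO]
Visit HJ → queue [CC, YC, UB, KO]
Visit CC → queue [YC, UB, KO]
Visit YC → queue [UB, KO]
Visit UB; enqueue YP → queue [KO, YP]
Visit KO → queue [YP]
Visit YP → queue []

WS, TH, SK, PT, JL, JD, ZN, FP, AS, XX, HJ, CC, YC, UB, KO, YP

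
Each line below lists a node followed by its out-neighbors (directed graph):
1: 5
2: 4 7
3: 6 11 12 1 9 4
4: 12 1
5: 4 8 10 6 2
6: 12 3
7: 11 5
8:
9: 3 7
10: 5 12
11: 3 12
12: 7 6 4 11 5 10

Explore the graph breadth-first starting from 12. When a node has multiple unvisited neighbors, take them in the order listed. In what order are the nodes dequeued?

12, 7, 6, 4, 11, 5, 10, 3, 1, 8, 2, 9

Visit 12; enqueue 7, 6, 4, 11, 5, 10 → queue [7, 6, 4, 11, 5, 10]
Visit 7 → queue [6, 4, 11, 5, 10]
Visit 6; enqueue 3 → queue [4, 11, 5, 10, 3]
Visit 4; enqueue 1 → queue [11, 5, 10, 3, 1]
Visit 11 → queue [5, 10, 3, 1]
Visit 5; enqueue 8, 2 → queue [10, 3, 1, 8, 2]
Visit 10 → queue [3, 1, 8, 2]
Visit 3; enqueue 9 → queue [1, 8, 2, 9]
Visit 1 → queue [8, 2, 9]
Visit 8 → queue [2, 9]
Visit 2 → queue [9]
Visit 9 → queue []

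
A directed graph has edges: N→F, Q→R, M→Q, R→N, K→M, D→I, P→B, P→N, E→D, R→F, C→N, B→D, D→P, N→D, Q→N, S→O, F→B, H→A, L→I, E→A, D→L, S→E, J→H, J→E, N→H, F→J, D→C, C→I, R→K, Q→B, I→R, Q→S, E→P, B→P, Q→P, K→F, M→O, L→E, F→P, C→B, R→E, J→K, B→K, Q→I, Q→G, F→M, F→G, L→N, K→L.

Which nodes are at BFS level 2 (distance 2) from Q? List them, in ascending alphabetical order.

Level 0: Q
Level 1: B, G, I, N, P, R, S
Level 2: D, E, F, H, K, O
Level 3: A, C, J, L, M

D, E, F, H, K, O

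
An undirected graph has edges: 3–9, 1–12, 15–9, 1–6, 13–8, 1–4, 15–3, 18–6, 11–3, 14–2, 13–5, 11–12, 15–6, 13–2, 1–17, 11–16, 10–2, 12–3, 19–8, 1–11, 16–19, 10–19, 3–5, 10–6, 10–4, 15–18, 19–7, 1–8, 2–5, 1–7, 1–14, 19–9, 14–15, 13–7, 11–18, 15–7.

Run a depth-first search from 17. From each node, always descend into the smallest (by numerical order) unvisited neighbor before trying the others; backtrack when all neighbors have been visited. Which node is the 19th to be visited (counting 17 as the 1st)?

14

Visit 17
17 → 1
1 → 4
4 → 10
10 → 2
2 → 5
5 → 3
3 → 9
9 → 15
15 → 6
6 → 18
18 → 11
11 → 12
11 → 16
16 → 19
19 → 7
7 → 13
13 → 8
15 → 14

Visit order: 17, 1, 4, 10, 2, 5, 3, 9, 15, 6, 18, 11, 12, 16, 19, 7, 13, 8, 14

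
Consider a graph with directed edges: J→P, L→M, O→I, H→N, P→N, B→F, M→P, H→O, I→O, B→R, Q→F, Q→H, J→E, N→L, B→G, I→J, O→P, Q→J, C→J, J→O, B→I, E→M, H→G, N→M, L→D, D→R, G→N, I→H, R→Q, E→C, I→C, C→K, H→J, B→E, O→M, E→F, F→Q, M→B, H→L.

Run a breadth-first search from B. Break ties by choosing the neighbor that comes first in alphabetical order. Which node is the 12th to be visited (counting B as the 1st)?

J

Visit B; enqueue E, F, G, I, R → queue [E, F, G, I, R]
Visit E; enqueue C, M → queue [F, G, I, R, C, M]
Visit F; enqueue Q → queue [G, I, R, C, M, Q]
Visit G; enqueue N → queue [I, R, C, M, Q, N]
Visit I; enqueue H, J, O → queue [R, C, M, Q, N, H, J, O]
Visit R → queue [C, M, Q, N, H, J, O]
Visit C; enqueue K → queue [M, Q, N, H, J, O, K]
Visit M; enqueue P → queue [Q, N, H, J, O, K, P]
Visit Q → queue [N, H, J, O, K, P]
Visit N; enqueue L → queue [H, J, O, K, P, L]
Visit H → queue [J, O, K, P, L]
Visit J → queue [O, K, P, L]
Visit O → queue [K, P, L]
Visit K → queue [P, L]
Visit P → queue [L]
Visit L; enqueue D → queue [D]
Visit D → queue []

Visit order: B, E, F, G, I, R, C, M, Q, N, H, J, O, K, P, L, D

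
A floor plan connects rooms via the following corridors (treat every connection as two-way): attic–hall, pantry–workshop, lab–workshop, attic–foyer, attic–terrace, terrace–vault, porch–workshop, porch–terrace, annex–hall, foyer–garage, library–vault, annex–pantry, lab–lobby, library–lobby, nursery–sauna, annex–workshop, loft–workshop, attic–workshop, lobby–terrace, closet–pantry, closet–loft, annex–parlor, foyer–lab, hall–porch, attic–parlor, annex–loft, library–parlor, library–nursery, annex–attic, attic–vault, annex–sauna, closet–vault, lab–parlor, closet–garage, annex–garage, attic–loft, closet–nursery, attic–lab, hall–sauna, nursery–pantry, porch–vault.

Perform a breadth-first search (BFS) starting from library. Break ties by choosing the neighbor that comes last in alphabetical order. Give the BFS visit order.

library, vault, parlor, nursery, lobby, terrace, porch, closet, attic, lab, annex, sauna, pantry, workshop, hall, loft, garage, foyer

Visit library; enqueue vault, parlor, nursery, lobby → queue [vault, parlor, nursery, lobby]
Visit vault; enqueue terrace, porch, closet, attic → queue [parlor, nursery, lobby, terrace, porch, closet, attic]
Visit parlor; enqueue lab, annex → queue [nursery, lobby, terrace, porch, closet, attic, lab, annex]
Visit nursery; enqueue sauna, pantry → queue [lobby, terrace, porch, closet, attic, lab, annex, sauna, pantry]
Visit lobby → queue [terrace, porch, closet, attic, lab, annex, sauna, pantry]
Visit terrace → queue [porch, closet, attic, lab, annex, sauna, pantry]
Visit porch; enqueue workshop, hall → queue [closet, attic, lab, annex, sauna, pantry, workshop, hall]
Visit closet; enqueue loft, garage → queue [attic, lab, annex, sauna, pantry, workshop, hall, loft, garage]
Visit attic; enqueue foyer → queue [lab, annex, sauna, pantry, workshop, hall, loft, garage, foyer]
Visit lab → queue [annex, sauna, pantry, workshop, hall, loft, garage, foyer]
Visit annex → queue [sauna, pantry, workshop, hall, loft, garage, foyer]
Visit sauna → queue [pantry, workshop, hall, loft, garage, foyer]
Visit pantry → queue [workshop, hall, loft, garage, foyer]
Visit workshop → queue [hall, loft, garage, foyer]
Visit hall → queue [loft, garage, foyer]
Visit loft → queue [garage, foyer]
Visit garage → queue [foyer]
Visit foyer → queue []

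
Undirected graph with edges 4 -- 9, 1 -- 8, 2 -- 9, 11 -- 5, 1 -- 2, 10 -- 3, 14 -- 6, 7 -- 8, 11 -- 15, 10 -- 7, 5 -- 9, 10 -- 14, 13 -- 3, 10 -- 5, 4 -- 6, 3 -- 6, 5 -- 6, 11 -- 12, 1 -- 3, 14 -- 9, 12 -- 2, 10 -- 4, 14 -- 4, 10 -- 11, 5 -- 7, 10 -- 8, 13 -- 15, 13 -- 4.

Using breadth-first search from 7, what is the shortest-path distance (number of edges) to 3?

2

Level 0: 7
Level 1: 5, 8, 10
Level 2: 1, 3, 4, 6, 9, 11, 14
Level 3: 2, 12, 13, 15
3 first appears at level 2.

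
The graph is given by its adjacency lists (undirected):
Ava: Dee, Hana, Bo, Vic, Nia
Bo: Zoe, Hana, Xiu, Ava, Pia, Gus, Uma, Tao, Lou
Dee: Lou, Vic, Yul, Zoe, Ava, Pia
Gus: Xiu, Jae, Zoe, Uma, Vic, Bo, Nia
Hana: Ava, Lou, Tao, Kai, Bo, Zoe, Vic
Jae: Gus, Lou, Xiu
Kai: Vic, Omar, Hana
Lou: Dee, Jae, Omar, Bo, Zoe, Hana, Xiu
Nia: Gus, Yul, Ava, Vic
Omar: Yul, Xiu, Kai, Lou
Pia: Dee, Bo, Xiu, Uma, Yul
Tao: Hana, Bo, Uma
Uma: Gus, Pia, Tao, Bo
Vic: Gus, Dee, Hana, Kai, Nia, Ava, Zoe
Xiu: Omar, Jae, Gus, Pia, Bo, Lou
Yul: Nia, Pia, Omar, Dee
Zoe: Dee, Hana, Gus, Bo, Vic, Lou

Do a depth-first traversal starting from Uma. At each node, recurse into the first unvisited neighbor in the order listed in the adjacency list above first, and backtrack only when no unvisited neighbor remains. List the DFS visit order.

Uma, Gus, Xiu, Omar, Yul, Nia, Ava, Dee, Lou, Jae, Bo, Zoe, Hana, Tao, Kai, Vic, Pia

Visit Uma
Uma → Gus
Gus → Xiu
Xiu → Omar
Omar → Yul
Yul → Nia
Nia → Ava
Ava → Dee
Dee → Lou
Lou → Jae
Lou → Bo
Bo → Zoe
Zoe → Hana
Hana → Tao
Hana → Kai
Kai → Vic
Bo → Pia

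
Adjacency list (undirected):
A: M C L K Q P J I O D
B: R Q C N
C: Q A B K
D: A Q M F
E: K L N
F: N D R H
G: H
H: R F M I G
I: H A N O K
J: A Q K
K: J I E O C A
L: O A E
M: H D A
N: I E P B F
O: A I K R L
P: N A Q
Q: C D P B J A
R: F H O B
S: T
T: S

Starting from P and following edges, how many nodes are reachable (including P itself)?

BFS from P visits: P, N, A, Q, I, E, B, F, M, C, L, K, J, O, D, H, R, G
Reachable nodes: 18 of 20 total.

18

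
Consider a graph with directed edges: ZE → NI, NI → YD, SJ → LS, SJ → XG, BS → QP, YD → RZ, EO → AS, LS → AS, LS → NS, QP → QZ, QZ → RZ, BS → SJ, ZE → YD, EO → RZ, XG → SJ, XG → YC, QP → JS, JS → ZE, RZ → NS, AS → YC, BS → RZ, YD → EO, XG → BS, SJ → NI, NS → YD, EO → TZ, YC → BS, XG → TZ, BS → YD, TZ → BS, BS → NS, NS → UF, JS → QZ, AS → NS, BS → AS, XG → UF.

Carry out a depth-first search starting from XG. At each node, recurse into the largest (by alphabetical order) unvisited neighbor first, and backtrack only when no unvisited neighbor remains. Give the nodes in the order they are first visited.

Visit XG
XG → YC
YC → BS
BS → YD
YD → RZ
RZ → NS
NS → UF
YD → EO
EO → TZ
EO → AS
BS → SJ
SJ → NI
SJ → LS
BS → QP
QP → QZ
QP → JS
JS → ZE

XG YC BS YD RZ NS UF EO TZ AS SJ NI LS QP QZ JS ZE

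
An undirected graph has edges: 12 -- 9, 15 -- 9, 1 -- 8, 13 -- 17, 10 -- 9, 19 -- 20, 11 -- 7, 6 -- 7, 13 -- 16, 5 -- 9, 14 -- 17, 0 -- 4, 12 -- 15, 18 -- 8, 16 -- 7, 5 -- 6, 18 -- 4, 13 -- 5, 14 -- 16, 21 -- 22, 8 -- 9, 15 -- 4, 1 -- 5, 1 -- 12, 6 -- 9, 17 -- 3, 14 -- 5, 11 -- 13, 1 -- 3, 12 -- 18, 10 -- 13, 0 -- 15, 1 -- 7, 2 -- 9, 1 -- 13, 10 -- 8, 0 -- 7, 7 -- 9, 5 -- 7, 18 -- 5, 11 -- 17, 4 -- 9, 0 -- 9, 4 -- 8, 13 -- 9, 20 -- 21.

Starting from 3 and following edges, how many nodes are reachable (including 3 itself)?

19

BFS from 3 visits: 3, 1, 17, 5, 7, 8, 12, 13, 11, 14, 6, 9, 18, 0, 16, 4, 10, 15, 2
Reachable nodes: 19 of 23 total.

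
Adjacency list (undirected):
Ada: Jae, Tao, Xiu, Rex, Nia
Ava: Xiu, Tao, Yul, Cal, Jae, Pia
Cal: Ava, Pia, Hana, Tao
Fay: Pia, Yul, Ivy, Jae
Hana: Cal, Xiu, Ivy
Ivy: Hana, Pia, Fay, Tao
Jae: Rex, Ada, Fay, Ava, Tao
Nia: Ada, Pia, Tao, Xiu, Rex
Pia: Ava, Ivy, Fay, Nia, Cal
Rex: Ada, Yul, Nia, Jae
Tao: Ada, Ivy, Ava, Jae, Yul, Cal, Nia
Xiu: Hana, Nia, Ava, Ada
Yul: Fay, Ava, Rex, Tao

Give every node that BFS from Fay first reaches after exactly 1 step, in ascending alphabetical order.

Ivy, Jae, Pia, Yul

Level 0: Fay
Level 1: Ivy, Jae, Pia, Yul
Level 2: Ada, Ava, Cal, Hana, Nia, Rex, Tao
Level 3: Xiu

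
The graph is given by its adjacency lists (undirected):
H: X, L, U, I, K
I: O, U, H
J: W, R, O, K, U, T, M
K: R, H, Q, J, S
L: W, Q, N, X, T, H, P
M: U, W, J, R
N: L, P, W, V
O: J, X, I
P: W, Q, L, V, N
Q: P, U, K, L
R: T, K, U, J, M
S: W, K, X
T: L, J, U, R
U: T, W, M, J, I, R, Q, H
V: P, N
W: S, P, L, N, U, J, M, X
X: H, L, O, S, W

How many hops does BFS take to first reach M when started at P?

2

Level 0: P
Level 1: L, N, Q, V, W
Level 2: H, J, K, M, S, T, U, X
Level 3: I, O, R
M first appears at level 2.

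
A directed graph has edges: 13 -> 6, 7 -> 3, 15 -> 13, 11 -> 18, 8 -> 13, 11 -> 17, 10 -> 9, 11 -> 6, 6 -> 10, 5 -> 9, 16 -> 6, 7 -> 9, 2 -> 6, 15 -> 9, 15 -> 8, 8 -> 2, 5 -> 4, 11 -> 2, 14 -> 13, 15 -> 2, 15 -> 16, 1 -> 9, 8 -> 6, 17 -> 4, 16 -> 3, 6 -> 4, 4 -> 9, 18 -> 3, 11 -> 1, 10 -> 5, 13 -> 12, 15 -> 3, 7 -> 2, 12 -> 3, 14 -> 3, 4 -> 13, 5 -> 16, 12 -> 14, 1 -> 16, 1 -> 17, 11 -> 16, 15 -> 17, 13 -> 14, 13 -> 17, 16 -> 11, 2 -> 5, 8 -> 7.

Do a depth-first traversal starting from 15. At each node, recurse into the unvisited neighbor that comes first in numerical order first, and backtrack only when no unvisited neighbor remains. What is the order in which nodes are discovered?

15, 2, 5, 4, 9, 13, 6, 10, 12, 3, 14, 17, 16, 11, 1, 18, 8, 7

Visit 15
15 → 2
2 → 5
5 → 4
4 → 9
4 → 13
13 → 6
6 → 10
13 → 12
12 → 3
12 → 14
13 → 17
5 → 16
16 → 11
11 → 1
11 → 18
15 → 8
8 → 7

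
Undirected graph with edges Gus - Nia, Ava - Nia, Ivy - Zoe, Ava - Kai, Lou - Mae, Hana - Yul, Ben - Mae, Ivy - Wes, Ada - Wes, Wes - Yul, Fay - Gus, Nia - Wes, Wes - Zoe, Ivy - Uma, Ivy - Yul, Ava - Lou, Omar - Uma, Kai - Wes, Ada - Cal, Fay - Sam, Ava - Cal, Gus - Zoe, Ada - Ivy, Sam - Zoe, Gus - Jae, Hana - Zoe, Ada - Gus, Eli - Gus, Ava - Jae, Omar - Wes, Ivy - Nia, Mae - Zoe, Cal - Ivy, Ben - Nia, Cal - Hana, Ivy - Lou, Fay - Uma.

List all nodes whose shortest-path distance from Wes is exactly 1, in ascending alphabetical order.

Level 0: Wes
Level 1: Ada, Ivy, Kai, Nia, Omar, Yul, Zoe
Level 2: Ava, Ben, Cal, Gus, Hana, Lou, Mae, Sam, Uma
Level 3: Eli, Fay, Jae

Ada, Ivy, Kai, Nia, Omar, Yul, Zoe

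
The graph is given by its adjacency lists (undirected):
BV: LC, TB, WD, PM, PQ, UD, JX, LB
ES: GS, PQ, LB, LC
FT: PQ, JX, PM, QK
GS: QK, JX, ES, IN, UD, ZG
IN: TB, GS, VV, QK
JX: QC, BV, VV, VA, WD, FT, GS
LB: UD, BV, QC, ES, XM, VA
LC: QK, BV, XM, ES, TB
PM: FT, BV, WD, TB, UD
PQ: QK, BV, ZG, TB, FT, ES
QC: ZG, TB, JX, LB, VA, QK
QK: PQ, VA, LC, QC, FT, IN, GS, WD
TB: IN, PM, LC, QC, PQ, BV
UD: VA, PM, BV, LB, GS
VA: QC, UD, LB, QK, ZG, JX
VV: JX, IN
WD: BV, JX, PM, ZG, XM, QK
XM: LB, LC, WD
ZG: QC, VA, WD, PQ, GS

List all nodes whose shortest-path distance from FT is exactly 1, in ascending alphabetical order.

JX, PM, PQ, QK

Level 0: FT
Level 1: JX, PM, PQ, QK
Level 2: BV, ES, GS, IN, LC, QC, TB, UD, VA, VV, WD, ZG
Level 3: LB, XM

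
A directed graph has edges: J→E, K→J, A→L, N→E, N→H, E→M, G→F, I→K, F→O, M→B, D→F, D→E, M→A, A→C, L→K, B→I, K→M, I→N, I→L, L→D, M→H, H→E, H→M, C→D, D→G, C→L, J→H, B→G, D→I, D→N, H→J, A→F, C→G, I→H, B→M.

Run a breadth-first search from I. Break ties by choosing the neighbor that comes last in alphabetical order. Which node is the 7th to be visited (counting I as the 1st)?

Visit I; enqueue N, L, K, H → queue [N, L, K, H]
Visit N; enqueue E → queue [L, K, H, E]
Visit L; enqueue D → queue [K, H, E, D]
Visit K; enqueue M, J → queue [H, E, D, M, J]
Visit H → queue [E, D, M, J]
Visit E → queue [D, M, J]
Visit D; enqueue G, F → queue [M, J, G, F]
Visit M; enqueue B, A → queue [J, G, F, B, A]
Visit J → queue [G, F, B, A]
Visit G → queue [F, B, A]
Visit F; enqueue O → queue [B, A, O]
Visit B → queue [A, O]
Visit A; enqueue C → queue [O, C]
Visit O → queue [C]
Visit C → queue []

Visit order: I, N, L, K, H, E, D, M, J, G, F, B, A, O, C

D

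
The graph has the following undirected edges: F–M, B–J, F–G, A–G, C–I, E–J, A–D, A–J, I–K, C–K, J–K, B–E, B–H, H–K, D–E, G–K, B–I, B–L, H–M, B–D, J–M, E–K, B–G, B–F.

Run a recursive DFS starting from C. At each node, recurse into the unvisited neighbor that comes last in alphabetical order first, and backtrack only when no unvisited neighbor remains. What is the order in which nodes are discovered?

Visit C
C → K
K → J
J → M
M → H
H → B
B → L
B → I
B → G
G → F
G → A
A → D
D → E

C, K, J, M, H, B, L, I, G, F, A, D, E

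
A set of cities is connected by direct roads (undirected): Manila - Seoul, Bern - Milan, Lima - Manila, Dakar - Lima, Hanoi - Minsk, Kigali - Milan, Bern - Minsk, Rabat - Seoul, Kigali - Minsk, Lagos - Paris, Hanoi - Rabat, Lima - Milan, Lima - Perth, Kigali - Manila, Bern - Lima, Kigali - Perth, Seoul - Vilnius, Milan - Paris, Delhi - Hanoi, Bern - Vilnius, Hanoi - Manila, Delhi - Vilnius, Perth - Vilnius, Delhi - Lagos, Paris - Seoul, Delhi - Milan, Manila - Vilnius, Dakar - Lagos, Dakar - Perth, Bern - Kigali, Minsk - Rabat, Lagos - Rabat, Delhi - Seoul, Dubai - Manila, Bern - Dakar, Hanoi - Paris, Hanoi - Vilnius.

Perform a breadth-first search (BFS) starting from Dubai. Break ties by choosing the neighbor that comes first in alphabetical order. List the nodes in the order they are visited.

Visit Dubai; enqueue Manila → queue [Manila]
Visit Manila; enqueue Hanoi, Kigali, Lima, Seoul, Vilnius → queue [Hanoi, Kigali, Lima, Seoul, Vilnius]
Visit Hanoi; enqueue Delhi, Minsk, Paris, Rabat → queue [Kigali, Lima, Seoul, Vilnius, Delhi, Minsk, Paris, Rabat]
Visit Kigali; enqueue Bern, Milan, Perth → queue [Lima, Seoul, Vilnius, Delhi, Minsk, Paris, Rabat, Bern, Milan, Perth]
Visit Lima; enqueue Dakar → queue [Seoul, Vilnius, Delhi, Minsk, Paris, Rabat, Bern, Milan, Perth, Dakar]
Visit Seoul → queue [Vilnius, Delhi, Minsk, Paris, Rabat, Bern, Milan, Perth, Dakar]
Visit Vilnius → queue [Delhi, Minsk, Paris, Rabat, Bern, Milan, Perth, Dakar]
Visit Delhi; enqueue Lagos → queue [Minsk, Paris, Rabat, Bern, Milan, Perth, Dakar, Lagos]
Visit Minsk → queue [Paris, Rabat, Bern, Milan, Perth, Dakar, Lagos]
Visit Paris → queue [Rabat, Bern, Milan, Perth, Dakar, Lagos]
Visit Rabat → queue [Bern, Milan, Perth, Dakar, Lagos]
Visit Bern → queue [Milan, Perth, Dakar, Lagos]
Visit Milan → queue [Perth, Dakar, Lagos]
Visit Perth → queue [Dakar, Lagos]
Visit Dakar → queue [Lagos]
Visit Lagos → queue []

Dubai → Manila → Hanoi → Kigali → Lima → Seoul → Vilnius → Delhi → Minsk → Paris → Rabat → Bern → Milan → Perth → Dakar → Lagos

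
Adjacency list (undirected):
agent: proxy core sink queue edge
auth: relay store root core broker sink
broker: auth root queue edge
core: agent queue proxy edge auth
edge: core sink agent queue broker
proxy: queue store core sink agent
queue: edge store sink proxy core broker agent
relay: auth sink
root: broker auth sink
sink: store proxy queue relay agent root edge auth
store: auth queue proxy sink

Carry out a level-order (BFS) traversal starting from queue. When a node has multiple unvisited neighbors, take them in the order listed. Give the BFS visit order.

queue, edge, store, sink, proxy, core, broker, agent, auth, relay, root

Visit queue; enqueue edge, store, sink, proxy, core, broker, agent → queue [edge, store, sink, proxy, core, broker, agent]
Visit edge → queue [store, sink, proxy, core, broker, agent]
Visit store; enqueue auth → queue [sink, proxy, core, broker, agent, auth]
Visit sink; enqueue relay, root → queue [proxy, core, broker, agent, auth, relay, root]
Visit proxy → queue [core, broker, agent, auth, relay, root]
Visit core → queue [broker, agent, auth, relay, root]
Visit broker → queue [agent, auth, relay, root]
Visit agent → queue [auth, relay, root]
Visit auth → queue [relay, root]
Visit relay → queue [root]
Visit root → queue []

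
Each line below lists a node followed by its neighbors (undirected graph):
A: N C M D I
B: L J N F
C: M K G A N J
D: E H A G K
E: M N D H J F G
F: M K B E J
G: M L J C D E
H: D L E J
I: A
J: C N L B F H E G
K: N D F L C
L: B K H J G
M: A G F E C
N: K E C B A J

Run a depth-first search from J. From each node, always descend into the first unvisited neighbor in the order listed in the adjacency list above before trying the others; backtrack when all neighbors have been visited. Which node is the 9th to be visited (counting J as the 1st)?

Visit J
J → C
C → M
M → A
A → N
N → K
K → D
D → E
E → H
H → L
L → B
B → F
L → G
A → I

Visit order: J, C, M, A, N, K, D, E, H, L, B, F, G, I

H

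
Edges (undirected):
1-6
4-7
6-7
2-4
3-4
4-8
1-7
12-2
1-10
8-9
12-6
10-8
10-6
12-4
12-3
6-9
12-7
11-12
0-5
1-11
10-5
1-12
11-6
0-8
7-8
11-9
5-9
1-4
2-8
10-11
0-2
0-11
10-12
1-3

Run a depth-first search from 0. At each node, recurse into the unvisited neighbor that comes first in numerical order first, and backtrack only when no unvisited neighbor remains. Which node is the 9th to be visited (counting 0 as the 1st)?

Visit 0
0 → 2
2 → 4
4 → 1
1 → 3
3 → 12
12 → 6
6 → 7
7 → 8
8 → 9
9 → 5
5 → 10
10 → 11

Visit order: 0, 2, 4, 1, 3, 12, 6, 7, 8, 9, 5, 10, 11

8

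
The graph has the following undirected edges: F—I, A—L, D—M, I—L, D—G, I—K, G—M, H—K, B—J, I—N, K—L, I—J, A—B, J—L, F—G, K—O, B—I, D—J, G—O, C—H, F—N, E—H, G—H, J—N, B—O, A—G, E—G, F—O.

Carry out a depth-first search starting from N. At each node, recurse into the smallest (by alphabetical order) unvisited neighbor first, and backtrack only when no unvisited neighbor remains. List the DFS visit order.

N F G A B I J D M L K H C E O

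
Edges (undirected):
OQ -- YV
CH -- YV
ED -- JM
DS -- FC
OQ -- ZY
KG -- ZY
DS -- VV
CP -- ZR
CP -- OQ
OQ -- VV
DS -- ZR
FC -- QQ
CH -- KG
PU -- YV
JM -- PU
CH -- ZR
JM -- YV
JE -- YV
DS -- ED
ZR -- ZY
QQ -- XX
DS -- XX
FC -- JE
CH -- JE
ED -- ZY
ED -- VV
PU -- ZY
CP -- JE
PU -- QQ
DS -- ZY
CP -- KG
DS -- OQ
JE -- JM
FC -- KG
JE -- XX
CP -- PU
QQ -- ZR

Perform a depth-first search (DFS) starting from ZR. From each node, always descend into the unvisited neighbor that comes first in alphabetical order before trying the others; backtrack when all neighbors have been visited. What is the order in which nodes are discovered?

ZR -> CH -> JE -> CP -> KG -> FC -> DS -> ED -> JM -> PU -> QQ -> XX -> YV -> OQ -> VV -> ZY

Visit ZR
ZR → CH
CH → JE
JE → CP
CP → KG
KG → FC
FC → DS
DS → ED
ED → JM
JM → PU
PU → QQ
QQ → XX
PU → YV
YV → OQ
OQ → VV
OQ → ZY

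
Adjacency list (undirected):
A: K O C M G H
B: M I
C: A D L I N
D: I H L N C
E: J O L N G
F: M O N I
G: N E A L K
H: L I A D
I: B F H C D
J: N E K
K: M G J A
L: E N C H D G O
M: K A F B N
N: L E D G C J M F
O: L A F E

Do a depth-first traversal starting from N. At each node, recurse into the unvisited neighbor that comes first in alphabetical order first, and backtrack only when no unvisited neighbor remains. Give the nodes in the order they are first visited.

N, C, A, G, E, J, K, M, B, I, D, H, L, O, F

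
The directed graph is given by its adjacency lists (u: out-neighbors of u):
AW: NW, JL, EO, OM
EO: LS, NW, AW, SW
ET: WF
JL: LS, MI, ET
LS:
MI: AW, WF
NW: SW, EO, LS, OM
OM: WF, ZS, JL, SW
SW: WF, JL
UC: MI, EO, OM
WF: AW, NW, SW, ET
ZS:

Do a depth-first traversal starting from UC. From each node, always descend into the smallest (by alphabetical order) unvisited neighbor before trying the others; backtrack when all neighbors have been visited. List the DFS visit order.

UC EO AW JL ET WF NW LS OM SW ZS MI

Visit UC
UC → EO
EO → AW
AW → JL
JL → ET
ET → WF
WF → NW
NW → LS
NW → OM
OM → SW
OM → ZS
JL → MI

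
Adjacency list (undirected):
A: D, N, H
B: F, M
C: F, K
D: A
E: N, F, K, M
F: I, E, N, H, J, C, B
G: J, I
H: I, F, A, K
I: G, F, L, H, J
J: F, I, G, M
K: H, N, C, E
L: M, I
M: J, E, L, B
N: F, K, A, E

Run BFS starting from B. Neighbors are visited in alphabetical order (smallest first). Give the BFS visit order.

B, F, M, C, E, H, I, J, N, L, K, A, G, D

Visit B; enqueue F, M → queue [F, M]
Visit F; enqueue C, E, H, I, J, N → queue [M, C, E, H, I, J, N]
Visit M; enqueue L → queue [C, E, H, I, J, N, L]
Visit C; enqueue K → queue [E, H, I, J, N, L, K]
Visit E → queue [H, I, J, N, L, K]
Visit H; enqueue A → queue [I, J, N, L, K, A]
Visit I; enqueue G → queue [J, N, L, K, A, G]
Visit J → queue [N, L, K, A, G]
Visit N → queue [L, K, A, G]
Visit L → queue [K, A, G]
Visit K → queue [A, G]
Visit A; enqueue D → queue [G, D]
Visit G → queue [D]
Visit D → queue []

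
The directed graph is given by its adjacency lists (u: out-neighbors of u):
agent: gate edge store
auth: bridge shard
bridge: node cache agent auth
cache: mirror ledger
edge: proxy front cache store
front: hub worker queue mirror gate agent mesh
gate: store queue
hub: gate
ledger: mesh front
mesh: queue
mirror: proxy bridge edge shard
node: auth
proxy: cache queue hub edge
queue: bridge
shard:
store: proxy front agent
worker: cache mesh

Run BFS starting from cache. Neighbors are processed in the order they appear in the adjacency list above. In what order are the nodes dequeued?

cache, mirror, ledger, proxy, bridge, edge, shard, mesh, front, queue, hub, node, agent, auth, store, worker, gate

Visit cache; enqueue mirror, ledger → queue [mirror, ledger]
Visit mirror; enqueue proxy, bridge, edge, shard → queue [ledger, proxy, bridge, edge, shard]
Visit ledger; enqueue mesh, front → queue [proxy, bridge, edge, shard, mesh, front]
Visit proxy; enqueue queue, hub → queue [bridge, edge, shard, mesh, front, queue, hub]
Visit bridge; enqueue node, agent, auth → queue [edge, shard, mesh, front, queue, hub, node, agent, auth]
Visit edge; enqueue store → queue [shard, mesh, front, queue, hub, node, agent, auth, store]
Visit shard → queue [mesh, front, queue, hub, node, agent, auth, store]
Visit mesh → queue [front, queue, hub, node, agent, auth, store]
Visit front; enqueue worker, gate → queue [queue, hub, node, agent, auth, store, worker, gate]
Visit queue → queue [hub, node, agent, auth, store, worker, gate]
Visit hub → queue [node, agent, auth, store, worker, gate]
Visit node → queue [agent, auth, store, worker, gate]
Visit agent → queue [auth, store, worker, gate]
Visit auth → queue [store, worker, gate]
Visit store → queue [worker, gate]
Visit worker → queue [gate]
Visit gate → queue []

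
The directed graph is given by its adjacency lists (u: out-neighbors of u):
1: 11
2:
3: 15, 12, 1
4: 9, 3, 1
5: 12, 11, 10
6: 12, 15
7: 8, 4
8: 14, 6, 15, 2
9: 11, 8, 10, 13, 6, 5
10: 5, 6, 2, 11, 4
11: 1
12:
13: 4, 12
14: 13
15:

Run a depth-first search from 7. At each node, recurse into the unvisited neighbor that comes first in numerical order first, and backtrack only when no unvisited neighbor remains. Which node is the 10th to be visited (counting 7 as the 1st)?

Visit 7
7 → 4
4 → 1
1 → 11
4 → 3
3 → 12
3 → 15
4 → 9
9 → 5
5 → 10
10 → 2
10 → 6
9 → 8
8 → 14
14 → 13

Visit order: 7, 4, 1, 11, 3, 12, 15, 9, 5, 10, 2, 6, 8, 14, 13

10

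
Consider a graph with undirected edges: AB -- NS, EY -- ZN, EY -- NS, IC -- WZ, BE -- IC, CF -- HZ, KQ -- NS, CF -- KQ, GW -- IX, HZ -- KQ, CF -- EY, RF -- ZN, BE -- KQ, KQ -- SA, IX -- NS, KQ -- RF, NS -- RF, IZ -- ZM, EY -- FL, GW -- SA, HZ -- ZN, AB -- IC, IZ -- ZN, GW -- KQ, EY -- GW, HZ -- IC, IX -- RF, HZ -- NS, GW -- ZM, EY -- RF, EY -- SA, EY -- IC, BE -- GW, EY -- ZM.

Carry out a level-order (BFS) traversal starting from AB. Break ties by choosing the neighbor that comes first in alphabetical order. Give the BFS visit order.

AB → IC → NS → BE → EY → HZ → WZ → IX → KQ → RF → GW → CF → FL → SA → ZM → ZN → IZ

Visit AB; enqueue IC, NS → queue [IC, NS]
Visit IC; enqueue BE, EY, HZ, WZ → queue [NS, BE, EY, HZ, WZ]
Visit NS; enqueue IX, KQ, RF → queue [BE, EY, HZ, WZ, IX, KQ, RF]
Visit BE; enqueue GW → queue [EY, HZ, WZ, IX, KQ, RF, GW]
Visit EY; enqueue CF, FL, SA, ZM, ZN → queue [HZ, WZ, IX, KQ, RF, GW, CF, FL, SA, ZM, ZN]
Visit HZ → queue [WZ, IX, KQ, RF, GW, CF, FL, SA, ZM, ZN]
Visit WZ → queue [IX, KQ, RF, GW, CF, FL, SA, ZM, ZN]
Visit IX → queue [KQ, RF, GW, CF, FL, SA, ZM, ZN]
Visit KQ → queue [RF, GW, CF, FL, SA, ZM, ZN]
Visit RF → queue [GW, CF, FL, SA, ZM, ZN]
Visit GW → queue [CF, FL, SA, ZM, ZN]
Visit CF → queue [FL, SA, ZM, ZN]
Visit FL → queue [SA, ZM, ZN]
Visit SA → queue [ZM, ZN]
Visit ZM; enqueue IZ → queue [ZN, IZ]
Visit ZN → queue [IZ]
Visit IZ → queue []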